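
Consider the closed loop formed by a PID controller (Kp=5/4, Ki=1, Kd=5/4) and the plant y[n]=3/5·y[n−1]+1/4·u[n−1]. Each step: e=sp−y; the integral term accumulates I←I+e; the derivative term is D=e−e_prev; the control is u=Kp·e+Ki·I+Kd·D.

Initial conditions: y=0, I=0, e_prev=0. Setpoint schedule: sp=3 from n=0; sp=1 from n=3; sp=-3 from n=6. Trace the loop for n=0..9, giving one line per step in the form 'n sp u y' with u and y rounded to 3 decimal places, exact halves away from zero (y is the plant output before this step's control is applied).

0 3 10.500 0.000
1 3 0.563 2.625
2 3 7.402 1.716
3 1 -3.525 2.880
4 1 5.666 0.847
5 1 -0.495 1.925
6 -3 -10.945 1.031
7 -3 -0.072 -2.117
8 -3 -7.792 -1.289
9 -3 -3.453 -2.721

(exact arithmetic carried between steps; '≈' marks a value shown rounded to 6 d.p. or computed from one; I and e_prev carry over from the previous line; the table rounds u and y to 3 d.p., halves away from zero)
n=0: y=0, sp=3, e=sp−y=3; I=3, D=e−e_prev=3; u=5/4·3+1·3+5/4·3=10.5; next y=3/5·0+1/4·10.5=2.625
n=1: y=2.625, sp=3, e=sp−y=0.375; I=3.375, D=e−e_prev=-2.625; u=5/4·0.375+1·3.375+5/4·(-2.625)=0.5625; next y=3/5·2.625+1/4·0.5625=1.715625
n=2: y=1.715625, sp=3, e=sp−y=1.284375; I=4.659375, D=e−e_prev=0.909375; u=5/4·1.284375+1·4.659375+5/4·0.909375≈7.401563; next y=3/5·1.715625+1/4·7.401563≈2.879766
n=3: y≈2.879766, sp=1, e=sp−y≈-1.879766; I≈2.779609, D=e−e_prev≈-3.164141; u=5/4·(-1.879766)+1·2.779609+5/4·(-3.164141)≈-3.525273; next y=3/5·2.879766+1/4·(-3.525273)≈0.846541
n=4: y≈0.846541, sp=1, e=sp−y≈0.153459; I≈2.933068, D=e−e_prev≈2.033225; u=5/4·0.153459+1·2.933068+5/4·2.033225≈5.666423; next y=3/5·0.846541+1/4·5.666423≈1.924530
n=5: y≈1.924530, sp=1, e=sp−y≈-0.924530; I≈2.008538, D=e−e_prev≈-1.077989; u=5/4·(-0.924530)+1·2.008538+5/4·(-1.077989)≈-0.494611; next y=3/5·1.924530+1/4·(-0.494611)≈1.031065
n=6: y≈1.031065, sp=-3, e=sp−y≈-4.031065; I≈-2.022527, D=e−e_prev≈-3.106535; u=5/4·(-4.031065)+1·(-2.022527)+5/4·(-3.106535)≈-10.944528; next y=3/5·1.031065+1/4·(-10.944528)≈-2.117493
n=7: y≈-2.117493, sp=-3, e=sp−y≈-0.882507; I≈-2.905035, D=e−e_prev≈3.148558; u=5/4·(-0.882507)+1·(-2.905035)+5/4·3.148558≈-0.072471; next y=3/5·(-2.117493)+1/4·(-0.072471)≈-1.288613
n=8: y≈-1.288613, sp=-3, e=sp−y≈-1.711387; I≈-4.616421, D=e−e_prev≈-0.828879; u=5/4·(-1.711387)+1·(-4.616421)+5/4·(-0.828879)≈-7.791754; next y=3/5·(-1.288613)+1/4·(-7.791754)≈-2.721106
n=9: y≈-2.721106, sp=-3, e=sp−y≈-0.278894; I≈-4.895315, D=e−e_prev≈1.432493; u=5/4·(-0.278894)+1·(-4.895315)+5/4·1.432493≈-3.453315; next y=3/5·(-2.721106)+1/4·(-3.453315)≈-2.495993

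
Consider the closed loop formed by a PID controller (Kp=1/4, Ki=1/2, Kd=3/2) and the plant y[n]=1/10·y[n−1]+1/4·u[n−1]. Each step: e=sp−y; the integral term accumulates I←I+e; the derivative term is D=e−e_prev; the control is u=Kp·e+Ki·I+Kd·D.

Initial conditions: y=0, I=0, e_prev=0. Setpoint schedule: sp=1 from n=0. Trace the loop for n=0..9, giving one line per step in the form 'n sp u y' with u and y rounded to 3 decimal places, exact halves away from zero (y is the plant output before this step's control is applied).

(exact arithmetic carried between steps; '≈' marks a value shown rounded to 6 d.p. or computed from one; I and e_prev carry over from the previous line; the table rounds u and y to 3 d.p., halves away from zero)
n=0: y=0, sp=1, e=sp−y=1; I=1, D=e−e_prev=1; u=1/4·1+1/2·1+3/2·1=2.25; next y=1/10·0+1/4·2.25=0.5625
n=1: y=0.5625, sp=1, e=sp−y=0.4375; I=1.4375, D=e−e_prev=-0.5625; u=1/4·0.4375+1/2·1.4375+3/2·(-0.5625)=-0.015625; next y=1/10·0.5625+1/4·(-0.015625)≈0.052344
n=2: y≈0.052344, sp=1, e=sp−y≈0.947656; I≈2.385156, D=e−e_prev≈0.510156; u=1/4·0.947656+1/2·2.385156+3/2·0.510156≈2.194727; next y=1/10·0.052344+1/4·2.194727≈0.553916
n=3: y≈0.553916, sp=1, e=sp−y≈0.446084; I≈2.831240, D=e−e_prev≈-0.501572; u=1/4·0.446084+1/2·2.831240+3/2·(-0.501572)≈0.774783; next y=1/10·0.553916+1/4·0.774783≈0.249087
n=4: y≈0.249087, sp=1, e=sp−y≈0.750913; I≈3.582153, D=e−e_prev≈0.304829; u=1/4·0.750913+1/2·3.582153+3/2·0.304829≈2.436048; next y=1/10·0.249087+1/4·2.436048≈0.633921
n=5: y≈0.633921, sp=1, e=sp−y≈0.366079; I≈3.948232, D=e−e_prev≈-0.384833; u=1/4·0.366079+1/2·3.948232+3/2·(-0.384833)≈1.488386; next y=1/10·0.633921+1/4·1.488386≈0.435489
n=6: y≈0.435489, sp=1, e=sp−y≈0.564511; I≈4.512744, D=e−e_prev≈0.198432; u=1/4·0.564511+1/2·4.512744+3/2·0.198432≈2.695148; next y=1/10·0.435489+1/4·2.695148≈0.717336
n=7: y≈0.717336, sp=1, e=sp−y≈0.282664; I≈4.795408, D=e−e_prev≈-0.281847; u=1/4·0.282664+1/2·4.795408+3/2·(-0.281847)≈2.045599; next y=1/10·0.717336+1/4·2.045599≈0.583133
n=8: y≈0.583133, sp=1, e=sp−y≈0.416867; I≈5.212275, D=e−e_prev≈0.134202; u=1/4·0.416867+1/2·5.212275+3/2·0.134202≈2.911658; next y=1/10·0.583133+1/4·2.911658≈0.786228
n=9: y≈0.786228, sp=1, e=sp−y≈0.213772; I≈5.426047, D=e−e_prev≈-0.203094; u=1/4·0.213772+1/2·5.426047+3/2·(-0.203094)≈2.461825; next y=1/10·0.786228+1/4·2.461825≈0.694079

0 1 2.250 0.000
1 1 -0.016 0.563
2 1 2.195 0.052
3 1 0.775 0.554
4 1 2.436 0.249
5 1 1.488 0.634
6 1 2.695 0.435
7 1 2.046 0.717
8 1 2.912 0.583
9 1 2.462 0.786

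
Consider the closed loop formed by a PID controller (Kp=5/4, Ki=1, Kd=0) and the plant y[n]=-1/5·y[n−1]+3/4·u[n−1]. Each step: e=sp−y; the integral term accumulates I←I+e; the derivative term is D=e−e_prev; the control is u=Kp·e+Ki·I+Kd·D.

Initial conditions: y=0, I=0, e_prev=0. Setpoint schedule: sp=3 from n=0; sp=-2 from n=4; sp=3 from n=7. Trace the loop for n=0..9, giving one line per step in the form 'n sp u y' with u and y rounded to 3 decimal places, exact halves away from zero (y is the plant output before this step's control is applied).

0 3 6.750 0.000
1 3 -1.641 5.063
2 3 12.734 -2.243
3 3 -9.568 9.999
4 -2 15.327 -9.176
5 -2 -28.136 13.330
6 -2 40.004 -23.768
7 3 -58.658 34.757
8 3 102.414 -50.945
9 3 -154.016 87.000

(exact arithmetic carried between steps; '≈' marks a value shown rounded to 6 d.p. or computed from one; I and e_prev carry over from the previous line; the table rounds u and y to 3 d.p., halves away from zero)
n=0: y=0, sp=3, e=sp−y=3; I=3, D=e−e_prev=3; u=5/4·3+1·3+0·3=6.75; next y=-1/5·0+3/4·6.75=5.0625
n=1: y=5.0625, sp=3, e=sp−y=-2.0625; I=0.9375, D=e−e_prev=-5.0625; u=5/4·(-2.0625)+1·0.9375+0·(-5.0625)=-1.640625; next y=-1/5·5.0625+3/4·(-1.640625)≈-2.242969
n=2: y≈-2.242969, sp=3, e=sp−y≈5.242969; I≈6.180469, D=e−e_prev≈7.305469; u=5/4·5.242969+1·6.180469+0·7.305469≈12.734180; next y=-1/5·(-2.242969)+3/4·12.734180≈9.999229
n=3: y≈9.999229, sp=3, e=sp−y≈-6.999229; I≈-0.818760, D=e−e_prev≈-12.242197; u=5/4·(-6.999229)+1·(-0.818760)+0·(-12.242197)≈-9.567795; next y=-1/5·9.999229+3/4·(-9.567795)≈-9.175692
n=4: y≈-9.175692, sp=-2, e=sp−y≈7.175692; I≈6.356932, D=e−e_prev≈14.174921; u=5/4·7.175692+1·6.356932+0·14.174921≈15.326548; next y=-1/5·(-9.175692)+3/4·15.326548≈13.330049
n=5: y≈13.330049, sp=-2, e=sp−y≈-15.330049; I≈-8.973117, D=e−e_prev≈-22.505742; u=5/4·(-15.330049)+1·(-8.973117)+0·(-22.505742)≈-28.135678; next y=-1/5·13.330049+3/4·(-28.135678)≈-23.767769
n=6: y≈-23.767769, sp=-2, e=sp−y≈21.767769; I≈12.794652, D=e−e_prev≈37.097818; u=5/4·21.767769+1·12.794652+0·37.097818≈40.004363; next y=-1/5·(-23.767769)+3/4·40.004363≈34.756826
n=7: y≈34.756826, sp=3, e=sp−y≈-31.756826; I≈-18.962174, D=e−e_prev≈-53.524595; u=5/4·(-31.756826)+1·(-18.962174)+0·(-53.524595)≈-58.658206; next y=-1/5·34.756826+3/4·(-58.658206)≈-50.945020
n=8: y≈-50.945020, sp=3, e=sp−y≈53.945020; I≈34.982846, D=e−e_prev≈85.701846; u=5/4·53.945020+1·34.982846+0·85.701846≈102.414121; next y=-1/5·(-50.945020)+3/4·102.414121≈86.999594
n=9: y≈86.999594, sp=3, e=sp−y≈-83.999594; I≈-49.016749, D=e−e_prev≈-137.944614; u=5/4·(-83.999594)+1·(-49.016749)+0·(-137.944614)≈-154.016242; next y=-1/5·86.999594+3/4·(-154.016242)≈-132.912100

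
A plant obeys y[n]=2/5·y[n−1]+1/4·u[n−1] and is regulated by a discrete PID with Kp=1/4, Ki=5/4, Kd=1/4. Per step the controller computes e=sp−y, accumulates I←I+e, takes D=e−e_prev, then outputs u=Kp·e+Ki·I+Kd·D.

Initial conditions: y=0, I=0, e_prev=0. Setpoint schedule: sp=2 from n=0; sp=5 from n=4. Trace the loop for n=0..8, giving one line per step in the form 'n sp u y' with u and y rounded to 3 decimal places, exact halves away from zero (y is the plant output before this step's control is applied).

0 2 3.500 0.000
1 2 3.969 0.875
2 2 4.776 1.342
3 2 5.035 1.731
4 5 10.333 1.951
5 5 10.977 3.364
6 5 12.105 4.090
7 5 12.423 4.662
8 5 12.448 4.971

(exact arithmetic carried between steps; '≈' marks a value shown rounded to 6 d.p. or computed from one; I and e_prev carry over from the previous line; the table rounds u and y to 3 d.p., halves away from zero)
n=0: y=0, sp=2, e=sp−y=2; I=2, D=e−e_prev=2; u=1/4·2+5/4·2+1/4·2=3.5; next y=2/5·0+1/4·3.5=0.875
n=1: y=0.875, sp=2, e=sp−y=1.125; I=3.125, D=e−e_prev=-0.875; u=1/4·1.125+5/4·3.125+1/4·(-0.875)=3.96875; next y=2/5·0.875+1/4·3.96875≈1.342188
n=2: y≈1.342188, sp=2, e=sp−y≈0.657813; I≈3.782813, D=e−e_prev≈-0.467188; u=1/4·0.657813+5/4·3.782813+1/4·(-0.467188)≈4.776172; next y=2/5·1.342188+1/4·4.776172≈1.730918
n=3: y≈1.730918, sp=2, e=sp−y≈0.269082; I≈4.051895, D=e−e_prev≈-0.388730; u=1/4·0.269082+5/4·4.051895+1/4·(-0.388730)≈5.034956; next y=2/5·1.730918+1/4·5.034956≈1.951106
n=4: y≈1.951106, sp=5, e=sp−y≈3.048894; I≈7.100788, D=e−e_prev≈2.779812; u=1/4·3.048894+5/4·7.100788+1/4·2.779812≈10.333162; next y=2/5·1.951106+1/4·10.333162≈3.363733
n=5: y≈3.363733, sp=5, e=sp−y≈1.636267; I≈8.737055, D=e−e_prev≈-1.412627; u=1/4·1.636267+5/4·8.737055+1/4·(-1.412627)≈10.977229; next y=2/5·3.363733+1/4·10.977229≈4.089801
n=6: y≈4.089801, sp=5, e=sp−y≈0.910199; I≈9.647255, D=e−e_prev≈-0.726068; u=1/4·0.910199+5/4·9.647255+1/4·(-0.726068)≈12.105102; next y=2/5·4.089801+1/4·12.105102≈4.662196
n=7: y≈4.662196, sp=5, e=sp−y≈0.337804; I≈9.985059, D=e−e_prev≈-0.572395; u=1/4·0.337804+5/4·9.985059+1/4·(-0.572395)≈12.422676; next y=2/5·4.662196+1/4·12.422676≈4.970547
n=8: y≈4.970547, sp=5, e=sp−y≈0.029453; I≈10.014512, D=e−e_prev≈-0.308352; u=1/4·0.029453+5/4·10.014512+1/4·(-0.308352)≈12.448415; next y=2/5·4.970547+1/4·12.448415≈5.100323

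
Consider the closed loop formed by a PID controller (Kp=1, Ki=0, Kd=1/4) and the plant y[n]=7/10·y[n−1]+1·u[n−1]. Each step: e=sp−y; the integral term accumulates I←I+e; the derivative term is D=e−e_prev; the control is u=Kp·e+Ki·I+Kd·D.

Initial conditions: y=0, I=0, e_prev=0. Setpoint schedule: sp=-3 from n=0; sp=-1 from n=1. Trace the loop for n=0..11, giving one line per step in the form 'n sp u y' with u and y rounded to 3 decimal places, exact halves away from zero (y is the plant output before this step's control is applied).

0 -3 -3.750 0.000
1 -1 4.188 -3.750
2 -1 -3.891 1.563
3 -1 2.887 -2.797
4 -1 -2.860 0.929
5 -1 1.995 -2.210
6 -1 -2.112 0.448
7 -1 1.360 -1.799
8 -1 -1.576 0.101
9 -1 0.907 -1.505
10 -1 -1.193 -0.147
11 -1 0.583 -1.296

(exact arithmetic carried between steps; '≈' marks a value shown rounded to 6 d.p. or computed from one; I and e_prev carry over from the previous line; the table rounds u and y to 3 d.p., halves away from zero)
n=0: y=0, sp=-3, e=sp−y=-3; I=-3, D=e−e_prev=-3; u=1·(-3)+0·(-3)+1/4·(-3)=-3.75; next y=7/10·0+1·(-3.75)=-3.75
n=1: y=-3.75, sp=-1, e=sp−y=2.75; I=-0.25, D=e−e_prev=5.75; u=1·2.75+0·(-0.25)+1/4·5.75=4.1875; next y=7/10·(-3.75)+1·4.1875=1.5625
n=2: y=1.5625, sp=-1, e=sp−y=-2.5625; I=-2.8125, D=e−e_prev=-5.3125; u=1·(-2.5625)+0·(-2.8125)+1/4·(-5.3125)=-3.890625; next y=7/10·1.5625+1·(-3.890625)=-2.796875
n=3: y=-2.796875, sp=-1, e=sp−y=1.796875; I=-1.015625, D=e−e_prev=4.359375; u=1·1.796875+0·(-1.015625)+1/4·4.359375≈2.886719; next y=7/10·(-2.796875)+1·2.886719≈0.928906
n=4: y≈0.928906, sp=-1, e=sp−y≈-1.928906; I≈-2.944531, D=e−e_prev≈-3.725781; u=1·(-1.928906)+0·(-2.944531)+1/4·(-3.725781)≈-2.860352; next y=7/10·0.928906+1·(-2.860352)≈-2.210117
n=5: y≈-2.210117, sp=-1, e=sp−y≈1.210117; I≈-1.734414, D=e−e_prev≈3.139023; u=1·1.210117+0·(-1.734414)+1/4·3.139023≈1.994873; next y=7/10·(-2.210117)+1·1.994873≈0.447791
n=6: y≈0.447791, sp=-1, e=sp−y≈-1.447791; I≈-3.182205, D=e−e_prev≈-2.657908; u=1·(-1.447791)+0·(-3.182205)+1/4·(-2.657908)≈-2.112268; next y=7/10·0.447791+1·(-2.112268)≈-1.798814
n=7: y≈-1.798814, sp=-1, e=sp−y≈0.798814; I≈-2.383391, D=e−e_prev≈2.246605; u=1·0.798814+0·(-2.383391)+1/4·2.246605≈1.360466; next y=7/10·(-1.798814)+1·1.360466≈0.101296
n=8: y≈0.101296, sp=-1, e=sp−y≈-1.101296; I≈-3.484686, D=e−e_prev≈-1.900110; u=1·(-1.101296)+0·(-3.484686)+1/4·(-1.900110)≈-1.576323; next y=7/10·0.101296+1·(-1.576323)≈-1.505416
n=9: y≈-1.505416, sp=-1, e=sp−y≈0.505416; I≈-2.979270, D=e−e_prev≈1.606712; u=1·0.505416+0·(-2.979270)+1/4·1.606712≈0.907094; next y=7/10·(-1.505416)+1·0.907094≈-0.146697
n=10: y≈-0.146697, sp=-1, e=sp−y≈-0.853303; I≈-3.832573, D=e−e_prev≈-1.358719; u=1·(-0.853303)+0·(-3.832573)+1/4·(-1.358719)≈-1.192983; next y=7/10·(-0.146697)+1·(-1.192983)≈-1.295671
n=11: y≈-1.295671, sp=-1, e=sp−y≈0.295671; I≈-3.536902, D=e−e_prev≈1.148973; u=1·0.295671+0·(-3.536902)+1/4·1.148973≈0.582914; next y=7/10·(-1.295671)+1·0.582914≈-0.324055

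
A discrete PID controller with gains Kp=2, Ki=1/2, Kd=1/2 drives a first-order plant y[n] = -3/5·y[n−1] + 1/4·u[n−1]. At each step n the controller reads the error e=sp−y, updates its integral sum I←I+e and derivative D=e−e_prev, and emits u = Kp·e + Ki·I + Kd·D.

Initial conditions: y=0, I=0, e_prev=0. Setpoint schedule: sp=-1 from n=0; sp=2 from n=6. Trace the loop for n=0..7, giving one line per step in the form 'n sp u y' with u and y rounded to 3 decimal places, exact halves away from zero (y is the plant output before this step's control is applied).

0 -1 -3.000 0.000
1 -1 -0.750 -0.750
2 -1 -4.288 0.263
3 -1 0.063 -1.229
4 -1 -6.516 0.753
5 -1 2.102 -2.081
6 2 -1.341 1.774
7 2 8.721 -1.400

(exact arithmetic carried between steps; '≈' marks a value shown rounded to 6 d.p. or computed from one; I and e_prev carry over from the previous line; the table rounds u and y to 3 d.p., halves away from zero)
n=0: y=0, sp=-1, e=sp−y=-1; I=-1, D=e−e_prev=-1; u=2·(-1)+1/2·(-1)+1/2·(-1)=-3; next y=-3/5·0+1/4·(-3)=-0.75
n=1: y=-0.75, sp=-1, e=sp−y=-0.25; I=-1.25, D=e−e_prev=0.75; u=2·(-0.25)+1/2·(-1.25)+1/2·0.75=-0.75; next y=-3/5·(-0.75)+1/4·(-0.75)=0.2625
n=2: y=0.2625, sp=-1, e=sp−y=-1.2625; I=-2.5125, D=e−e_prev=-1.0125; u=2·(-1.2625)+1/2·(-2.5125)+1/2·(-1.0125)=-4.2875; next y=-3/5·0.2625+1/4·(-4.2875)=-1.229375
n=3: y=-1.229375, sp=-1, e=sp−y=0.229375; I=-2.283125, D=e−e_prev=1.491875; u=2·0.229375+1/2·(-2.283125)+1/2·1.491875=0.063125; next y=-3/5·(-1.229375)+1/4·0.063125≈0.753406
n=4: y≈0.753406, sp=-1, e=sp−y≈-1.753406; I≈-4.036531, D=e−e_prev≈-1.982781; u=2·(-1.753406)+1/2·(-4.036531)+1/2·(-1.982781)≈-6.516469; next y=-3/5·0.753406+1/4·(-6.516469)≈-2.081161
n=5: y≈-2.081161, sp=-1, e=sp−y≈1.081161; I≈-2.955370, D=e−e_prev≈2.834567; u=2·1.081161+1/2·(-2.955370)+1/2·2.834567≈2.101920; next y=-3/5·(-2.081161)+1/4·2.101920≈1.774177
n=6: y≈1.774177, sp=2, e=sp−y≈0.225823; I≈-2.729547, D=e−e_prev≈-0.855338; u=2·0.225823+1/2·(-2.729547)+1/2·(-0.855338)≈-1.340796; next y=-3/5·1.774177+1/4·(-1.340796)≈-1.399705
n=7: y≈-1.399705, sp=2, e=sp−y≈3.399705; I≈0.670158, D=e−e_prev≈3.173882; u=2·3.399705+1/2·0.670158+1/2·3.173882≈8.721429; next y=-3/5·(-1.399705)+1/4·8.721429≈3.020180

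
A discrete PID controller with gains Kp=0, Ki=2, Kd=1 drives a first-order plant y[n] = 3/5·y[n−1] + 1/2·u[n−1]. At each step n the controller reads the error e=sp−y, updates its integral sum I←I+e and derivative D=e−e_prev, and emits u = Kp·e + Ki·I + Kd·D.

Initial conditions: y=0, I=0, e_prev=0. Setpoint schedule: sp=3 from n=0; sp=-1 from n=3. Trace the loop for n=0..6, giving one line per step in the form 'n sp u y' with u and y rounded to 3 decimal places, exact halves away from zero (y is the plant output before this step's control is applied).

0 3 9.000 0.000
1 3 -1.500 4.500
2 3 7.650 1.950
3 -1 -13.935 4.995
4 -1 8.017 -3.971
5 -1 -11.797 1.626
6 -1 8.194 -4.923

(exact arithmetic carried between steps; '≈' marks a value shown rounded to 6 d.p. or computed from one; I and e_prev carry over from the previous line; the table rounds u and y to 3 d.p., halves away from zero)
n=0: y=0, sp=3, e=sp−y=3; I=3, D=e−e_prev=3; u=0·3+2·3+1·3=9; next y=3/5·0+1/2·9=4.5
n=1: y=4.5, sp=3, e=sp−y=-1.5; I=1.5, D=e−e_prev=-4.5; u=0·(-1.5)+2·1.5+1·(-4.5)=-1.5; next y=3/5·4.5+1/2·(-1.5)=1.95
n=2: y=1.95, sp=3, e=sp−y=1.05; I=2.55, D=e−e_prev=2.55; u=0·1.05+2·2.55+1·2.55=7.65; next y=3/5·1.95+1/2·7.65=4.995
n=3: y=4.995, sp=-1, e=sp−y=-5.995; I=-3.445, D=e−e_prev=-7.045; u=0·(-5.995)+2·(-3.445)+1·(-7.045)=-13.935; next y=3/5·4.995+1/2·(-13.935)=-3.9705
n=4: y=-3.9705, sp=-1, e=sp−y=2.9705; I=-0.4745, D=e−e_prev=8.9655; u=0·2.9705+2·(-0.4745)+1·8.9655=8.0165; next y=3/5·(-3.9705)+1/2·8.0165=1.62595
n=5: y=1.62595, sp=-1, e=sp−y=-2.62595; I=-3.10045, D=e−e_prev=-5.59645; u=0·(-2.62595)+2·(-3.10045)+1·(-5.59645)=-11.79735; next y=3/5·1.62595+1/2·(-11.79735)=-4.923105
n=6: y=-4.923105, sp=-1, e=sp−y=3.923105; I=0.822655, D=e−e_prev=6.549055; u=0·3.923105+2·0.822655+1·6.549055=8.194365; next y=3/5·(-4.923105)+1/2·8.194365≈1.143320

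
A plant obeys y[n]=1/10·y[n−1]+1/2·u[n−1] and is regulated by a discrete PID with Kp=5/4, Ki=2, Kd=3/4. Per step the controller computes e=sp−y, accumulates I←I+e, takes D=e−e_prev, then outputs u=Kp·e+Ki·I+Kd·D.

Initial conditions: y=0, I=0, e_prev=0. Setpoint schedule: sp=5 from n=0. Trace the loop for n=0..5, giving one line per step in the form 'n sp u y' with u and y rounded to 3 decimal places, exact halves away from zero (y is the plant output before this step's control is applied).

0 5 20.000 0.000
1 5 -13.750 10.000
2 5 47.250 -5.875
3 5 -58.556 23.038
4 5 127.101 -26.974
5 5 -197.769 60.853

(exact arithmetic carried between steps; '≈' marks a value shown rounded to 6 d.p. or computed from one; I and e_prev carry over from the previous line; the table rounds u and y to 3 d.p., halves away from zero)
n=0: y=0, sp=5, e=sp−y=5; I=5, D=e−e_prev=5; u=5/4·5+2·5+3/4·5=20; next y=1/10·0+1/2·20=10
n=1: y=10, sp=5, e=sp−y=-5; I=0, D=e−e_prev=-10; u=5/4·(-5)+2·0+3/4·(-10)=-13.75; next y=1/10·10+1/2·(-13.75)=-5.875
n=2: y=-5.875, sp=5, e=sp−y=10.875; I=10.875, D=e−e_prev=15.875; u=5/4·10.875+2·10.875+3/4·15.875=47.25; next y=1/10·(-5.875)+1/2·47.25=23.0375
n=3: y=23.0375, sp=5, e=sp−y=-18.0375; I=-7.1625, D=e−e_prev=-28.9125; u=5/4·(-18.0375)+2·(-7.1625)+3/4·(-28.9125)=-58.55625; next y=1/10·23.0375+1/2·(-58.55625)=-26.974375
n=4: y=-26.974375, sp=5, e=sp−y=31.974375; I=24.811875, D=e−e_prev=50.011875; u=5/4·31.974375+2·24.811875+3/4·50.011875=127.100625; next y=1/10·(-26.974375)+1/2·127.100625=60.852875
n=5: y=60.852875, sp=5, e=sp−y=-55.852875; I=-31.041, D=e−e_prev=-87.82725; u=5/4·(-55.852875)+2·(-31.041)+3/4·(-87.82725)≈-197.768531; next y=1/10·60.852875+1/2·(-197.768531)≈-92.798978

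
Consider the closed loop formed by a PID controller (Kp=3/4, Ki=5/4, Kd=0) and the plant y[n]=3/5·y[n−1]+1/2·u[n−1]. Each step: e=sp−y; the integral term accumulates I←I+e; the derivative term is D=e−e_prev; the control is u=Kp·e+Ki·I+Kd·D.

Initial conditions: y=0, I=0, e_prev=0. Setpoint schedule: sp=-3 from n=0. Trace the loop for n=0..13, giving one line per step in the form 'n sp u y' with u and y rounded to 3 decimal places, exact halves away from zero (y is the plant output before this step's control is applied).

(exact arithmetic carried between steps; '≈' marks a value shown rounded to 6 d.p. or computed from one; I and e_prev carry over from the previous line; the table rounds u and y to 3 d.p., halves away from zero)
n=0: y=0, sp=-3, e=sp−y=-3; I=-3, D=e−e_prev=-3; u=3/4·(-3)+5/4·(-3)+0·(-3)=-6; next y=3/5·0+1/2·(-6)=-3
n=1: y=-3, sp=-3, e=sp−y=0; I=-3, D=e−e_prev=3; u=3/4·0+5/4·(-3)+0·3=-3.75; next y=3/5·(-3)+1/2·(-3.75)=-3.675
n=2: y=-3.675, sp=-3, e=sp−y=0.675; I=-2.325, D=e−e_prev=0.675; u=3/4·0.675+5/4·(-2.325)+0·0.675=-2.4; next y=3/5·(-3.675)+1/2·(-2.4)=-3.405
n=3: y=-3.405, sp=-3, e=sp−y=0.405; I=-1.92, D=e−e_prev=-0.27; u=3/4·0.405+5/4·(-1.92)+0·(-0.27)=-2.09625; next y=3/5·(-3.405)+1/2·(-2.09625)=-3.091125
n=4: y=-3.091125, sp=-3, e=sp−y=0.091125; I=-1.828875, D=e−e_prev=-0.313875; u=3/4·0.091125+5/4·(-1.828875)+0·(-0.313875)=-2.21775; next y=3/5·(-3.091125)+1/2·(-2.21775)=-2.96355
n=5: y=-2.96355, sp=-3, e=sp−y=-0.03645; I=-1.865325, D=e−e_prev=-0.127575; u=3/4·(-0.03645)+5/4·(-1.865325)+0·(-0.127575)≈-2.358994; next y=3/5·(-2.96355)+1/2·(-2.358994)≈-2.957627
n=6: y≈-2.957627, sp=-3, e=sp−y≈-0.042373; I≈-1.907698, D=e−e_prev≈-0.005923; u=3/4·(-0.042373)+5/4·(-1.907698)+0·(-0.005923)≈-2.416403; next y=3/5·(-2.957627)+1/2·(-2.416403)≈-2.982777
n=7: y≈-2.982777, sp=-3, e=sp−y≈-0.017223; I≈-1.924921, D=e−e_prev≈0.025151; u=3/4·(-0.017223)+5/4·(-1.924921)+0·0.025151≈-2.419068; next y=3/5·(-2.982777)+1/2·(-2.419068)≈-2.999200
n=8: y≈-2.999200, sp=-3, e=sp−y≈-0.000800; I≈-1.925720, D=e−e_prev≈0.016423; u=3/4·(-0.000800)+5/4·(-1.925720)+0·0.016423≈-2.407750; next y=3/5·(-2.999200)+1/2·(-2.407750)≈-3.003395
n=9: y≈-3.003395, sp=-3, e=sp−y≈0.003395; I≈-1.922325, D=e−e_prev≈0.004195; u=3/4·0.003395+5/4·(-1.922325)+0·0.004195≈-2.400360; next y=3/5·(-3.003395)+1/2·(-2.400360)≈-3.002217
n=10: y≈-3.002217, sp=-3, e=sp−y≈0.002217; I≈-1.920108, D=e−e_prev≈-0.001178; u=3/4·0.002217+5/4·(-1.920108)+0·(-0.001178)≈-2.398472; next y=3/5·(-3.002217)+1/2·(-2.398472)≈-3.000566
n=11: y≈-3.000566, sp=-3, e=sp−y≈0.000566; I≈-1.919542, D=e−e_prev≈-0.001651; u=3/4·0.000566+5/4·(-1.919542)+0·(-0.001651)≈-2.399002; next y=3/5·(-3.000566)+1/2·(-2.399002)≈-2.999841
n=12: y≈-2.999841, sp=-3, e=sp−y≈-0.000159; I≈-1.919701, D=e−e_prev≈-0.000725; u=3/4·(-0.000159)+5/4·(-1.919701)+0·(-0.000725)≈-2.399745; next y=3/5·(-2.999841)+1/2·(-2.399745)≈-2.999777
n=13: y≈-2.999777, sp=-3, e=sp−y≈-0.000223; I≈-1.919924, D=e−e_prev≈-0.000064; u=3/4·(-0.000223)+5/4·(-1.919924)+0·(-0.000064)≈-2.400072; next y=3/5·(-2.999777)+1/2·(-2.400072)≈-2.999902

0 -3 -6.000 0.000
1 -3 -3.750 -3.000
2 -3 -2.400 -3.675
3 -3 -2.096 -3.405
4 -3 -2.218 -3.091
5 -3 -2.359 -2.964
6 -3 -2.416 -2.958
7 -3 -2.419 -2.983
8 -3 -2.408 -2.999
9 -3 -2.400 -3.003
10 -3 -2.398 -3.002
11 -3 -2.399 -3.001
12 -3 -2.400 -3.000
13 -3 -2.400 -3.000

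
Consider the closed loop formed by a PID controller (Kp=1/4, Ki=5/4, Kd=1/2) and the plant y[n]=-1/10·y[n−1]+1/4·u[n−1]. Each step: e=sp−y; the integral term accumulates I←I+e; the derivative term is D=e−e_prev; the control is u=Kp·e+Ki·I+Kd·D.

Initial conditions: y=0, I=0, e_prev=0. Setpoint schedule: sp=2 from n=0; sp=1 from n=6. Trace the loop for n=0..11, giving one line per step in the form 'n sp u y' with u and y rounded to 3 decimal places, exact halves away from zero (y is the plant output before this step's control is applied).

(exact arithmetic carried between steps; '≈' marks a value shown rounded to 6 d.p. or computed from one; I and e_prev carry over from the previous line; the table rounds u and y to 3 d.p., halves away from zero)
n=0: y=0, sp=2, e=sp−y=2; I=2, D=e−e_prev=2; u=1/4·2+5/4·2+1/2·2=4; next y=-1/10·0+1/4·4=1
n=1: y=1, sp=2, e=sp−y=1; I=3, D=e−e_prev=-1; u=1/4·1+5/4·3+1/2·(-1)=3.5; next y=-1/10·1+1/4·3.5=0.775
n=2: y=0.775, sp=2, e=sp−y=1.225; I=4.225, D=e−e_prev=0.225; u=1/4·1.225+5/4·4.225+1/2·0.225=5.7; next y=-1/10·0.775+1/4·5.7=1.3475
n=3: y=1.3475, sp=2, e=sp−y=0.6525; I=4.8775, D=e−e_prev=-0.5725; u=1/4·0.6525+5/4·4.8775+1/2·(-0.5725)=5.97375; next y=-1/10·1.3475+1/4·5.97375≈1.358688
n=4: y≈1.358688, sp=2, e=sp−y≈0.641313; I≈5.518813, D=e−e_prev≈-0.011188; u=1/4·0.641313+5/4·5.518813+1/2·(-0.011188)≈7.05325; next y=-1/10·1.358688+1/4·7.05325≈1.627444
n=5: y≈1.627444, sp=2, e=sp−y≈0.372556; I≈5.891369, D=e−e_prev≈-0.268756; u=1/4·0.372556+5/4·5.891369+1/2·(-0.268756)≈7.322972; next y=-1/10·1.627444+1/4·7.322972≈1.667999
n=6: y≈1.667999, sp=1, e=sp−y≈-0.667999; I≈5.223370, D=e−e_prev≈-1.040555; u=1/4·(-0.667999)+5/4·5.223370+1/2·(-1.040555)≈5.841936; next y=-1/10·1.667999+1/4·5.841936≈1.293684
n=7: y≈1.293684, sp=1, e=sp−y≈-0.293684; I≈4.929686, D=e−e_prev≈0.374315; u=1/4·(-0.293684)+5/4·4.929686+1/2·0.374315≈6.275844; next y=-1/10·1.293684+1/4·6.275844≈1.439593
n=8: y≈1.439593, sp=1, e=sp−y≈-0.439593; I≈4.490094, D=e−e_prev≈-0.145909; u=1/4·(-0.439593)+5/4·4.490094+1/2·(-0.145909)≈5.429765; next y=-1/10·1.439593+1/4·5.429765≈1.213482
n=9: y≈1.213482, sp=1, e=sp−y≈-0.213482; I≈4.276612, D=e−e_prev≈0.226111; u=1/4·(-0.213482)+5/4·4.276612+1/2·0.226111≈5.405449; next y=-1/10·1.213482+1/4·5.405449≈1.230014
n=10: y≈1.230014, sp=1, e=sp−y≈-0.230014; I≈4.046597, D=e−e_prev≈-0.016532; u=1/4·(-0.230014)+5/4·4.046597+1/2·(-0.016532)≈4.992477; next y=-1/10·1.230014+1/4·4.992477≈1.125118
n=11: y≈1.125118, sp=1, e=sp−y≈-0.125118; I≈3.921480, D=e−e_prev≈0.104896; u=1/4·(-0.125118)+5/4·3.921480+1/2·0.104896≈4.923018; next y=-1/10·1.125118+1/4·4.923018≈1.118243

0 2 4.000 0.000
1 2 3.500 1.000
2 2 5.700 0.775
3 2 5.974 1.348
4 2 7.053 1.359
5 2 7.323 1.627
6 1 5.842 1.668
7 1 6.276 1.294
8 1 5.430 1.440
9 1 5.405 1.213
10 1 4.992 1.230
11 1 4.923 1.125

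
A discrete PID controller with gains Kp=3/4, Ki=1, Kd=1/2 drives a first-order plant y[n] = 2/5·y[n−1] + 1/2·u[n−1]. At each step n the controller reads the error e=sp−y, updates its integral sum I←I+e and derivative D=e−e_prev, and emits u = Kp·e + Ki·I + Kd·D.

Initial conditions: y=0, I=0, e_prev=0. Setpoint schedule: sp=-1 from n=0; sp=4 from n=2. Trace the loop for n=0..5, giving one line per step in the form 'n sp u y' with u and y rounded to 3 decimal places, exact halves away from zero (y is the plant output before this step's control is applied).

0 -1 -2.250 0.000
1 -1 -0.219 -1.125
2 4 9.321 -0.559
3 4 0.422 4.437
4 4 7.998 1.986
5 4 2.470 4.793

(exact arithmetic carried between steps; '≈' marks a value shown rounded to 6 d.p. or computed from one; I and e_prev carry over from the previous line; the table rounds u and y to 3 d.p., halves away from zero)
n=0: y=0, sp=-1, e=sp−y=-1; I=-1, D=e−e_prev=-1; u=3/4·(-1)+1·(-1)+1/2·(-1)=-2.25; next y=2/5·0+1/2·(-2.25)=-1.125
n=1: y=-1.125, sp=-1, e=sp−y=0.125; I=-0.875, D=e−e_prev=1.125; u=3/4·0.125+1·(-0.875)+1/2·1.125=-0.21875; next y=2/5·(-1.125)+1/2·(-0.21875)=-0.559375
n=2: y=-0.559375, sp=4, e=sp−y=4.559375; I=3.684375, D=e−e_prev=4.434375; u=3/4·4.559375+1·3.684375+1/2·4.434375≈9.321094; next y=2/5·(-0.559375)+1/2·9.321094≈4.436797
n=3: y≈4.436797, sp=4, e=sp−y≈-0.436797; I≈3.247578, D=e−e_prev≈-4.996172; u=3/4·(-0.436797)+1·3.247578+1/2·(-4.996172)≈0.421895; next y=2/5·4.436797+1/2·0.421895≈1.985666
n=4: y≈1.985666, sp=4, e=sp−y≈2.014334; I≈5.261912, D=e−e_prev≈2.451131; u=3/4·2.014334+1·5.261912+1/2·2.451131≈7.998228; next y=2/5·1.985666+1/2·7.998228≈4.793380
n=5: y≈4.793380, sp=4, e=sp−y≈-0.793380; I≈4.468532, D=e−e_prev≈-2.807714; u=3/4·(-0.793380)+1·4.468532+1/2·(-2.807714)≈2.469639; next y=2/5·4.793380+1/2·2.469639≈3.152172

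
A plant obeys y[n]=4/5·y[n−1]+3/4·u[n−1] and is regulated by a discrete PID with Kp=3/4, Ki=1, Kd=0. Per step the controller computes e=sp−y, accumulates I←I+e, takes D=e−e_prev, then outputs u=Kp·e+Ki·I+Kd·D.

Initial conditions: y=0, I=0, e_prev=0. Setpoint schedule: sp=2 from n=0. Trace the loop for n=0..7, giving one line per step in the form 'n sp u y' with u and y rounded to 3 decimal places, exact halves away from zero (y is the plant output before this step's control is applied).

(exact arithmetic carried between steps; '≈' marks a value shown rounded to 6 d.p. or computed from one; I and e_prev carry over from the previous line; the table rounds u and y to 3 d.p., halves away from zero)
n=0: y=0, sp=2, e=sp−y=2; I=2, D=e−e_prev=2; u=3/4·2+1·2+0·2=3.5; next y=4/5·0+3/4·3.5=2.625
n=1: y=2.625, sp=2, e=sp−y=-0.625; I=1.375, D=e−e_prev=-2.625; u=3/4·(-0.625)+1·1.375+0·(-2.625)=0.90625; next y=4/5·2.625+3/4·0.90625≈2.779688
n=2: y≈2.779688, sp=2, e=sp−y≈-0.779688; I≈0.595313, D=e−e_prev≈-0.154688; u=3/4·(-0.779688)+1·0.595313+0·(-0.154688)≈0.010547; next y=4/5·2.779688+3/4·0.010547≈2.231660
n=3: y≈2.231660, sp=2, e=sp−y≈-0.231660; I≈0.363652, D=e−e_prev≈0.548027; u=3/4·(-0.231660)+1·0.363652+0·0.548027≈0.189907; next y=4/5·2.231660+3/4·0.189907≈1.927759
n=4: y≈1.927759, sp=2, e=sp−y≈0.072241; I≈0.435894, D=e−e_prev≈0.303902; u=3/4·0.072241+1·0.435894+0·0.303902≈0.490075; next y=4/5·1.927759+3/4·0.490075≈1.909763
n=5: y≈1.909763, sp=2, e=sp−y≈0.090237; I≈0.526131, D=e−e_prev≈0.017996; u=3/4·0.090237+1·0.526131+0·0.017996≈0.593809; next y=4/5·1.909763+3/4·0.593809≈1.973167
n=6: y≈1.973167, sp=2, e=sp−y≈0.026833; I≈0.552964, D=e−e_prev≈-0.063404; u=3/4·0.026833+1·0.552964+0·(-0.063404)≈0.573089; next y=4/5·1.973167+3/4·0.573089≈2.008350
n=7: y≈2.008350, sp=2, e=sp−y≈-0.008350; I≈0.544614, D=e−e_prev≈-0.035183; u=3/4·(-0.008350)+1·0.544614+0·(-0.035183)≈0.538351; next y=4/5·2.008350+3/4·0.538351≈2.010444

0 2 3.500 0.000
1 2 0.906 2.625
2 2 0.011 2.780
3 2 0.190 2.232
4 2 0.490 1.928
5 2 0.594 1.910
6 2 0.573 1.973
7 2 0.538 2.008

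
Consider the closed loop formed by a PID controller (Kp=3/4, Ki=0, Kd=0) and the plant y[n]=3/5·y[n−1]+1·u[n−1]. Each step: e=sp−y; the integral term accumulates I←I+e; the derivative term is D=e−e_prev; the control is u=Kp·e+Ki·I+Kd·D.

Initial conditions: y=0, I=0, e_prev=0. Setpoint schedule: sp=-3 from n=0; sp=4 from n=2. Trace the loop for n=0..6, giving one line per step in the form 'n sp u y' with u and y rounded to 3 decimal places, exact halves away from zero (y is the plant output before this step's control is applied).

(exact arithmetic carried between steps; '≈' marks a value shown rounded to 6 d.p. or computed from one; I and e_prev carry over from the previous line; the table rounds u and y to 3 d.p., halves away from zero)
n=0: y=0, sp=-3, e=sp−y=-3; I=-3, D=e−e_prev=-3; u=3/4·(-3)+0·(-3)+0·(-3)=-2.25; next y=3/5·0+1·(-2.25)=-2.25
n=1: y=-2.25, sp=-3, e=sp−y=-0.75; I=-3.75, D=e−e_prev=2.25; u=3/4·(-0.75)+0·(-3.75)+0·2.25=-0.5625; next y=3/5·(-2.25)+1·(-0.5625)=-1.9125
n=2: y=-1.9125, sp=4, e=sp−y=5.9125; I=2.1625, D=e−e_prev=6.6625; u=3/4·5.9125+0·2.1625+0·6.6625=4.434375; next y=3/5·(-1.9125)+1·4.434375=3.286875
n=3: y=3.286875, sp=4, e=sp−y=0.713125; I=2.875625, D=e−e_prev=-5.199375; u=3/4·0.713125+0·2.875625+0·(-5.199375)≈0.534844; next y=3/5·3.286875+1·0.534844≈2.506969
n=4: y≈2.506969, sp=4, e=sp−y≈1.493031; I≈4.368656, D=e−e_prev≈0.779906; u=3/4·1.493031+0·4.368656+0·0.779906≈1.119773; next y=3/5·2.506969+1·1.119773≈2.623955
n=5: y≈2.623955, sp=4, e=sp−y≈1.376045; I≈5.744702, D=e−e_prev≈-0.116986; u=3/4·1.376045+0·5.744702+0·(-0.116986)≈1.032034; next y=3/5·2.623955+1·1.032034≈2.606407
n=6: y≈2.606407, sp=4, e=sp−y≈1.393593; I≈7.138295, D=e−e_prev≈0.017548; u=3/4·1.393593+0·7.138295+0·0.017548≈1.045195; next y=3/5·2.606407+1·1.045195≈2.609039

0 -3 -2.250 0.000
1 -3 -0.563 -2.250
2 4 4.434 -1.913
3 4 0.535 3.287
4 4 1.120 2.507
5 4 1.032 2.624
6 4 1.045 2.606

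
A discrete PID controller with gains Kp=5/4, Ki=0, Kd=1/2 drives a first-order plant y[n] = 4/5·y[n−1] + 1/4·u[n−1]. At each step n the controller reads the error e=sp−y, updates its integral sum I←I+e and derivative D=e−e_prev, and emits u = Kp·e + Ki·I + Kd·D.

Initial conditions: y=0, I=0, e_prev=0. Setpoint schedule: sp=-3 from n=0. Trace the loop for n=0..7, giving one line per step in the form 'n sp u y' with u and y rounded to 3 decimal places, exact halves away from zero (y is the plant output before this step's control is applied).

0 -3 -5.250 0.000
1 -3 -1.453 -1.313
2 -3 -1.933 -1.413
3 -3 -1.632 -1.614
4 -3 -1.583 -1.699
5 -3 -1.528 -1.755
6 -3 -1.502 -1.786
7 -3 -1.485 -1.804

(exact arithmetic carried between steps; '≈' marks a value shown rounded to 6 d.p. or computed from one; I and e_prev carry over from the previous line; the table rounds u and y to 3 d.p., halves away from zero)
n=0: y=0, sp=-3, e=sp−y=-3; I=-3, D=e−e_prev=-3; u=5/4·(-3)+0·(-3)+1/2·(-3)=-5.25; next y=4/5·0+1/4·(-5.25)=-1.3125
n=1: y=-1.3125, sp=-3, e=sp−y=-1.6875; I=-4.6875, D=e−e_prev=1.3125; u=5/4·(-1.6875)+0·(-4.6875)+1/2·1.3125=-1.453125; next y=4/5·(-1.3125)+1/4·(-1.453125)≈-1.413281
n=2: y≈-1.413281, sp=-3, e=sp−y≈-1.586719; I≈-6.274219, D=e−e_prev≈0.100781; u=5/4·(-1.586719)+0·(-6.274219)+1/2·0.100781≈-1.933008; next y=4/5·(-1.413281)+1/4·(-1.933008)≈-1.613877
n=3: y≈-1.613877, sp=-3, e=sp−y≈-1.386123; I≈-7.660342, D=e−e_prev≈0.200596; u=5/4·(-1.386123)+0·(-7.660342)+1/2·0.200596≈-1.632356; next y=4/5·(-1.613877)+1/4·(-1.632356)≈-1.699191
n=4: y≈-1.699191, sp=-3, e=sp−y≈-1.300809; I≈-8.961151, D=e−e_prev≈0.085314; u=5/4·(-1.300809)+0·(-8.961151)+1/2·0.085314≈-1.583355; next y=4/5·(-1.699191)+1/4·(-1.583355)≈-1.755191
n=5: y≈-1.755191, sp=-3, e=sp−y≈-1.244809; I≈-10.205960, D=e−e_prev≈0.056001; u=5/4·(-1.244809)+0·(-10.205960)+1/2·0.056001≈-1.528011; next y=4/5·(-1.755191)+1/4·(-1.528011)≈-1.786156
n=6: y≈-1.786156, sp=-3, e=sp−y≈-1.213844; I≈-11.419804, D=e−e_prev≈0.030964; u=5/4·(-1.213844)+0·(-11.419804)+1/2·0.030964≈-1.501823; next y=4/5·(-1.786156)+1/4·(-1.501823)≈-1.804380
n=7: y≈-1.804380, sp=-3, e=sp−y≈-1.195620; I≈-12.615424, D=e−e_prev≈0.018225; u=5/4·(-1.195620)+0·(-12.615424)+1/2·0.018225≈-1.485412; next y=4/5·(-1.804380)+1/4·(-1.485412)≈-1.814857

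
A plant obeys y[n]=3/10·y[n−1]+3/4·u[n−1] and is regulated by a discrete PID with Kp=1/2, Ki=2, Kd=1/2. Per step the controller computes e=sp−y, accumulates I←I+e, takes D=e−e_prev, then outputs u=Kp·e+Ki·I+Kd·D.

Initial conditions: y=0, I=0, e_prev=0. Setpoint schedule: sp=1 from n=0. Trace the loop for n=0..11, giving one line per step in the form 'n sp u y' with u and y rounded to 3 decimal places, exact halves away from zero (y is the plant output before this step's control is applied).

(exact arithmetic carried between steps; '≈' marks a value shown rounded to 6 d.p. or computed from one; I and e_prev carry over from the previous line; the table rounds u and y to 3 d.p., halves away from zero)
n=0: y=0, sp=1, e=sp−y=1; I=1, D=e−e_prev=1; u=1/2·1+2·1+1/2·1=3; next y=3/10·0+3/4·3=2.25
n=1: y=2.25, sp=1, e=sp−y=-1.25; I=-0.25, D=e−e_prev=-2.25; u=1/2·(-1.25)+2·(-0.25)+1/2·(-2.25)=-2.25; next y=3/10·2.25+3/4·(-2.25)=-1.0125
n=2: y=-1.0125, sp=1, e=sp−y=2.0125; I=1.7625, D=e−e_prev=3.2625; u=1/2·2.0125+2·1.7625+1/2·3.2625=6.1625; next y=3/10·(-1.0125)+3/4·6.1625=4.318125
n=3: y=4.318125, sp=1, e=sp−y=-3.318125; I=-1.555625, D=e−e_prev=-5.330625; u=1/2·(-3.318125)+2·(-1.555625)+1/2·(-5.330625)=-7.435625; next y=3/10·4.318125+3/4·(-7.435625)≈-4.281281
n=4: y≈-4.281281, sp=1, e=sp−y≈5.281281; I≈3.725656, D=e−e_prev≈8.599406; u=1/2·5.281281+2·3.725656+1/2·8.599406≈14.391656; next y=3/10·(-4.281281)+3/4·14.391656≈9.509358
n=5: y≈9.509358, sp=1, e=sp−y≈-8.509358; I≈-4.783702, D=e−e_prev≈-13.790639; u=1/2·(-8.509358)+2·(-4.783702)+1/2·(-13.790639)≈-20.717402; next y=3/10·9.509358+3/4·(-20.717402)≈-12.685244
n=6: y≈-12.685244, sp=1, e=sp−y≈13.685244; I≈8.901542, D=e−e_prev≈22.194602; u=1/2·13.685244+2·8.901542+1/2·22.194602≈35.743007; next y=3/10·(-12.685244)+3/4·35.743007≈23.001682
n=7: y≈23.001682, sp=1, e=sp−y≈-22.001682; I≈-13.100140, D=e−e_prev≈-35.686926; u=1/2·(-22.001682)+2·(-13.100140)+1/2·(-35.686926)≈-55.044584; next y=3/10·23.001682+3/4·(-55.044584)≈-34.382934
n=8: y≈-34.382934, sp=1, e=sp−y≈35.382934; I≈22.282793, D=e−e_prev≈57.384616; u=1/2·35.382934+2·22.282793+1/2·57.384616≈90.949362; next y=3/10·(-34.382934)+3/4·90.949362≈57.897141
n=9: y≈57.897141, sp=1, e=sp−y≈-56.897141; I≈-34.614348, D=e−e_prev≈-92.280075; u=1/2·(-56.897141)+2·(-34.614348)+1/2·(-92.280075)≈-143.817303; next y=3/10·57.897141+3/4·(-143.817303)≈-90.493835
n=10: y≈-90.493835, sp=1, e=sp−y≈91.493835; I≈56.879487, D=e−e_prev≈148.390976; u=1/2·91.493835+2·56.879487+1/2·148.390976≈233.701381; next y=3/10·(-90.493835)+3/4·233.701381≈148.127885
n=11: y≈148.127885, sp=1, e=sp−y≈-147.127885; I≈-90.248397, D=e−e_prev≈-238.621720; u=1/2·(-147.127885)+2·(-90.248397)+1/2·(-238.621720)≈-373.371597; next y=3/10·148.127885+3/4·(-373.371597)≈-235.590333

0 1 3.000 0.000
1 1 -2.250 2.250
2 1 6.163 -1.013
3 1 -7.436 4.318
4 1 14.392 -4.281
5 1 -20.717 9.509
6 1 35.743 -12.685
7 1 -55.045 23.002
8 1 90.949 -34.383
9 1 -143.817 57.897
10 1 233.701 -90.494
11 1 -373.372 148.128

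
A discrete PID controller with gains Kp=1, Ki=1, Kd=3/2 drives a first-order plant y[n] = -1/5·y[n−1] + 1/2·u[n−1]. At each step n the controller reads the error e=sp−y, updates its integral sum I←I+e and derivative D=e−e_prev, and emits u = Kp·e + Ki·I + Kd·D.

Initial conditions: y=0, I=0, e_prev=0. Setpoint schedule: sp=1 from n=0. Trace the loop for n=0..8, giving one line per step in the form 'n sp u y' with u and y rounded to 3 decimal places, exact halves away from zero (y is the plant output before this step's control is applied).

(exact arithmetic carried between steps; '≈' marks a value shown rounded to 6 d.p. or computed from one; I and e_prev carry over from the previous line; the table rounds u and y to 3 d.p., halves away from zero)
n=0: y=0, sp=1, e=sp−y=1; I=1, D=e−e_prev=1; u=1·1+1·1+3/2·1=3.5; next y=-1/5·0+1/2·3.5=1.75
n=1: y=1.75, sp=1, e=sp−y=-0.75; I=0.25, D=e−e_prev=-1.75; u=1·(-0.75)+1·0.25+3/2·(-1.75)=-3.125; next y=-1/5·1.75+1/2·(-3.125)=-1.9125
n=2: y=-1.9125, sp=1, e=sp−y=2.9125; I=3.1625, D=e−e_prev=3.6625; u=1·2.9125+1·3.1625+3/2·3.6625=11.56875; next y=-1/5·(-1.9125)+1/2·11.56875=6.166875
n=3: y=6.166875, sp=1, e=sp−y=-5.166875; I=-2.004375, D=e−e_prev=-8.079375; u=1·(-5.166875)+1·(-2.004375)+3/2·(-8.079375)≈-19.290313; next y=-1/5·6.166875+1/2·(-19.290313)≈-10.878531
n=4: y≈-10.878531, sp=1, e=sp−y≈11.878531; I≈9.874156, D=e−e_prev≈17.045406; u=1·11.878531+1·9.874156+3/2·17.045406≈47.320797; next y=-1/5·(-10.878531)+1/2·47.320797≈25.836105
n=5: y≈25.836105, sp=1, e=sp−y≈-24.836105; I≈-14.961948, D=e−e_prev≈-36.714636; u=1·(-24.836105)+1·(-14.961948)+3/2·(-36.714636)≈-94.870007; next y=-1/5·25.836105+1/2·(-94.870007)≈-52.602224
n=6: y≈-52.602224, sp=1, e=sp−y≈53.602224; I≈38.640276, D=e−e_prev≈78.438329; u=1·53.602224+1·38.640276+3/2·78.438329≈209.899994; next y=-1/5·(-52.602224)+1/2·209.899994≈115.470442
n=7: y≈115.470442, sp=1, e=sp−y≈-114.470442; I≈-75.830166, D=e−e_prev≈-168.072666; u=1·(-114.470442)+1·(-75.830166)+3/2·(-168.072666)≈-442.409608; next y=-1/5·115.470442+1/2·(-442.409608)≈-244.298892
n=8: y≈-244.298892, sp=1, e=sp−y≈245.298892; I≈169.468726, D=e−e_prev≈359.769334; u=1·245.298892+1·169.468726+3/2·359.769334≈954.421620; next y=-1/5·(-244.298892)+1/2·954.421620≈526.070588

0 1 3.500 0.000
1 1 -3.125 1.750
2 1 11.569 -1.913
3 1 -19.290 6.167
4 1 47.321 -10.879
5 1 -94.870 25.836
6 1 209.900 -52.602
7 1 -442.410 115.470
8 1 954.422 -244.299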